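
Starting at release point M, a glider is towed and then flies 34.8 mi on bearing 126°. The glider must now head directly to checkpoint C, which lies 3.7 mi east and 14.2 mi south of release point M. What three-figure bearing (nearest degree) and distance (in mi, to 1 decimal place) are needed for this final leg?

284°, 25.2 mi

Leg 1 (126°, 34.8 mi): east 34.8 sin 126° = 28.15, north 34.8 cos 126° = -20.45
Current position: (28.15, -20.45). Target: (3.7, -14.2). Remaining: Δeast = -24.45, Δnorth = 6.25.
Bearing = atan2(-24.45, 6.25) mod 360° = 284.35°; distance = √((-24.45)² + (6.25)²) = 25.241 mi.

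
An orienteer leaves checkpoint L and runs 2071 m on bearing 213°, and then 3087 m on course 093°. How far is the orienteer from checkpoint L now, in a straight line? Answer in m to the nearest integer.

Leg 1 (213°, 2071 m): east 2071 sin 213° = -1127.95, north 2071 cos 213° = -1736.89
Leg 2 (093°, 3087 m): east 3087 sin 93° = 3082.77, north 3087 cos 93° = -161.56
Net: 1954.82 east, -1898.45 north. Distance = √((1954.82)² + (-1898.45)²) = 2724.965 m.

2725 m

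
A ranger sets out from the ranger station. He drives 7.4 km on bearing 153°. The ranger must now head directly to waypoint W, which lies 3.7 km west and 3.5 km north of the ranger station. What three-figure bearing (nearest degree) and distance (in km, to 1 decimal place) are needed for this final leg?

Leg 1 (153°, 7.4 km): east 7.4 sin 153° = 3.36, north 7.4 cos 153° = -6.59
Current position: (3.36, -6.59). Target: (-3.7, 3.5). Remaining: Δeast = -7.06, Δnorth = 10.09.
Bearing = atan2(-7.06, 10.09) mod 360° = 325.03°; distance = √((-7.06)² + (10.09)²) = 12.317 km.

325°, 12.3 km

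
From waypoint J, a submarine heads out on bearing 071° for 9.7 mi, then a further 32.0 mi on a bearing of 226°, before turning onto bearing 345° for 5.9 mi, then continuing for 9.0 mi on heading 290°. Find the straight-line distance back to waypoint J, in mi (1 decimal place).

Leg 1 (071°, 9.7 mi): east 9.7 sin 71° = 9.17, north 9.7 cos 71° = 3.16
Leg 2 (226°, 32.0 mi): east 32.0 sin 226° = -23.02, north 32.0 cos 226° = -22.23
Leg 3 (345°, 5.9 mi): east 5.9 sin 345° = -1.53, north 5.9 cos 345° = 5.70
Leg 4 (290°, 9.0 mi): east 9.0 sin 290° = -8.46, north 9.0 cos 290° = 3.08
Net: -23.83 east, -10.29 north. Distance = √((-23.83)² + (-10.29)²) = 25.960 mi.

26.0 mi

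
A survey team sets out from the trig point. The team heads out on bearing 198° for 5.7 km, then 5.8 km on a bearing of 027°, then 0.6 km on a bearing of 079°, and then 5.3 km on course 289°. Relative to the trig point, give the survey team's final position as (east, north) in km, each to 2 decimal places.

(-3.55, 1.59)

Leg 1 (198°, 5.7 km): east 5.7 sin 198° = -1.76, north 5.7 cos 198° = -5.42
Leg 2 (027°, 5.8 km): east 5.8 sin 27° = 2.63, north 5.8 cos 27° = 5.17
Leg 3 (079°, 0.6 km): east 0.6 sin 79° = 0.59, north 0.6 cos 79° = 0.11
Leg 4 (289°, 5.3 km): east 5.3 sin 289° = -5.01, north 5.3 cos 289° = 1.73
Summing: -3.55 km east, 1.59 km north → (-3.55, 1.59).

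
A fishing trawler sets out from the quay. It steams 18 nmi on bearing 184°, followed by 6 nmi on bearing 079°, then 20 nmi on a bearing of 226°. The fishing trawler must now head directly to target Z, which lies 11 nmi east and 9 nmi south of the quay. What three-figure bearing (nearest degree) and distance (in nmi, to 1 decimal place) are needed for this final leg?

044°, 30.0 nmi

Leg 1 (184°, 18 nmi): east 18 sin 184° = -1.26, north 18 cos 184° = -17.96
Leg 2 (079°, 6 nmi): east 6 sin 79° = 5.89, north 6 cos 79° = 1.14
Leg 3 (226°, 20 nmi): east 20 sin 226° = -14.39, north 20 cos 226° = -13.89
Current position: (-9.75, -30.70). Target: (11, -9). Remaining: Δeast = 20.75, Δnorth = 21.70.
Bearing = atan2(20.75, 21.70) mod 360° = 43.72°; distance = √((20.75)² + (21.70)²) = 30.029 nmi.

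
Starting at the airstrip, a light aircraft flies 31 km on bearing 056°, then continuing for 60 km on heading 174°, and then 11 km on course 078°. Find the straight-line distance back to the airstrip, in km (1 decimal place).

Leg 1 (056°, 31 km): east 31 sin 56° = 25.70, north 31 cos 56° = 17.33
Leg 2 (174°, 60 km): east 60 sin 174° = 6.27, north 60 cos 174° = -59.67
Leg 3 (078°, 11 km): east 11 sin 78° = 10.76, north 11 cos 78° = 2.29
Net: 42.73 east, -40.05 north. Distance = √((42.73)² + (-40.05)²) = 58.566 km.

58.6 km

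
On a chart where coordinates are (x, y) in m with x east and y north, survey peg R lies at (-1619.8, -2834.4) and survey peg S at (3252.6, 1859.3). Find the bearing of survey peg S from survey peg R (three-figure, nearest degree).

Δeast = 3252.6 − -1619.8 = 4872.40; Δnorth = 1859.3 − -2834.4 = 4693.70.
Bearing = atan2(Δeast, Δnorth) mod 360° = 46.07° ≈ 046°.

046°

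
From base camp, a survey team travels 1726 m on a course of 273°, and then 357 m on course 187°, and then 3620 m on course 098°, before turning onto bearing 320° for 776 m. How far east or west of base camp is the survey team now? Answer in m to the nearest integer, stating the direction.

1319 m east

Leg 1 (273°, 1726 m): east 1726 sin 273° = -1723.63, north 1726 cos 273° = 90.33
Leg 2 (187°, 357 m): east 357 sin 187° = -43.51, north 357 cos 187° = -354.34
Leg 3 (098°, 3620 m): east 3620 sin 98° = 3584.77, north 3620 cos 98° = -503.81
Leg 4 (320°, 776 m): east 776 sin 320° = -498.80, north 776 cos 320° = 594.45
Net east component: 1318.83 m.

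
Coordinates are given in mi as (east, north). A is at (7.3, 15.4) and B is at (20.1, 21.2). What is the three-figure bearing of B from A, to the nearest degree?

066°

Δeast = 20.1 − 7.3 = 12.80; Δnorth = 21.2 − 15.4 = 5.80.
Bearing = atan2(Δeast, Δnorth) mod 360° = 65.62° ≈ 066°.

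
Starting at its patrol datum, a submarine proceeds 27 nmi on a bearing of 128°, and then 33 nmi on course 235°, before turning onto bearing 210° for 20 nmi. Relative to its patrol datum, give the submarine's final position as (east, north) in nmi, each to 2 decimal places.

Leg 1 (128°, 27 nmi): east 27 sin 128° = 21.28, north 27 cos 128° = -16.62
Leg 2 (235°, 33 nmi): east 33 sin 235° = -27.03, north 33 cos 235° = -18.93
Leg 3 (210°, 20 nmi): east 20 sin 210° = -10.00, north 20 cos 210° = -17.32
Summing: -15.76 nmi east, -52.87 nmi north → (-15.76, -52.87).

(-15.76, -52.87)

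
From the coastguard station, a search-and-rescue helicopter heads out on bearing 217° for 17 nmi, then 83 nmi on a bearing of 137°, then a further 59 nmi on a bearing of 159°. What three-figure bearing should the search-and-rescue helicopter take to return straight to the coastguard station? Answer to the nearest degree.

Leg 1 (217°, 17 nmi): east 17 sin 217° = -10.23, north 17 cos 217° = -13.58
Leg 2 (137°, 83 nmi): east 83 sin 137° = 56.61, north 83 cos 137° = -60.70
Leg 3 (159°, 59 nmi): east 59 sin 159° = 21.14, north 59 cos 159° = -55.08
Net displacement: 67.52 east, -129.36 north. Direction back to start is (-67.52, 129.36): bearing = atan2(-67.52, 129.36) mod 360° = 332.44° ≈ 332°.

332°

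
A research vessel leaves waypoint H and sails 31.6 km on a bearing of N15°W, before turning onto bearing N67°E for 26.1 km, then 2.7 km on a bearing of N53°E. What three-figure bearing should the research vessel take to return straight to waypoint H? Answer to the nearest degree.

203°

Leg 1 (N15°W, 31.6 km): east 31.6 sin 345° = -8.18, north 31.6 cos 345° = 30.52
Leg 2 (N67°E, 26.1 km): east 26.1 sin 67° = 24.03, north 26.1 cos 67° = 10.20
Leg 3 (N53°E, 2.7 km): east 2.7 sin 53° = 2.16, north 2.7 cos 53° = 1.62
Net displacement: 18.00 east, 42.35 north. Direction back to start is (-18.00, -42.35): bearing = atan2(-18.00, -42.35) mod 360° = 203.03° ≈ 203°.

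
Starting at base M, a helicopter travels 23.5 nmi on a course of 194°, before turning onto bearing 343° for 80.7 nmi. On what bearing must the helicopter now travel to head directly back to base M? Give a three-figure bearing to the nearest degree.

152°

Leg 1 (194°, 23.5 nmi): east 23.5 sin 194° = -5.69, north 23.5 cos 194° = -22.80
Leg 2 (343°, 80.7 nmi): east 80.7 sin 343° = -23.59, north 80.7 cos 343° = 77.17
Net displacement: -29.28 east, 54.37 north. Direction back to start is (29.28, -54.37): bearing = atan2(29.28, -54.37) mod 360° = 151.70° ≈ 152°.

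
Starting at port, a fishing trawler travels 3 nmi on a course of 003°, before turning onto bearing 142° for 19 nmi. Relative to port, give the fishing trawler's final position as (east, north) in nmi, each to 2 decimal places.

Leg 1 (003°, 3 nmi): east 3 sin 3° = 0.16, north 3 cos 3° = 3.00
Leg 2 (142°, 19 nmi): east 19 sin 142° = 11.70, north 19 cos 142° = -14.97
Summing: 11.85 nmi east, -11.98 nmi north → (11.85, -11.98).

(11.85, -11.98)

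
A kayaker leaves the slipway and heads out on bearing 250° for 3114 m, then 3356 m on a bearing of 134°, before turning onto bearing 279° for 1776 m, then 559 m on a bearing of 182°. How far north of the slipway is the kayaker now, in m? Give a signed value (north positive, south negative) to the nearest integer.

-3677 m

Leg 1 (250°, 3114 m): east 3114 sin 250° = -2926.20, north 3114 cos 250° = -1065.05
Leg 2 (134°, 3356 m): east 3356 sin 134° = 2414.10, north 3356 cos 134° = -2331.27
Leg 3 (279°, 1776 m): east 1776 sin 279° = -1754.13, north 1776 cos 279° = 277.83
Leg 4 (182°, 559 m): east 559 sin 182° = -19.51, north 559 cos 182° = -558.66
Net north component: -3677.16 m.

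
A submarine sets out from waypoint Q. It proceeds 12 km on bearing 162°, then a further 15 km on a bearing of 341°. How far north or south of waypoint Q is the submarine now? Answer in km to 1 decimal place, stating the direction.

2.8 km north

Leg 1 (162°, 12 km): east 12 sin 162° = 3.71, north 12 cos 162° = -11.41
Leg 2 (341°, 15 km): east 15 sin 341° = -4.88, north 15 cos 341° = 14.18
Net north component: 2.77 km.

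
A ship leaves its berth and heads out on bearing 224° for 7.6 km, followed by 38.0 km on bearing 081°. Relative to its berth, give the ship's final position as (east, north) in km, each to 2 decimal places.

Leg 1 (224°, 7.6 km): east 7.6 sin 224° = -5.28, north 7.6 cos 224° = -5.47
Leg 2 (081°, 38.0 km): east 38.0 sin 81° = 37.53, north 38.0 cos 81° = 5.94
Summing: 32.25 km east, 0.48 km north → (32.25, 0.48).

(32.25, 0.48)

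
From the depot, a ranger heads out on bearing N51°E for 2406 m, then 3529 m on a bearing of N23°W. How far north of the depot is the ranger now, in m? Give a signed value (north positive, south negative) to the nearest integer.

Leg 1 (N51°E, 2406 m): east 2406 sin 51° = 1869.81, north 2406 cos 51° = 1514.14
Leg 2 (N23°W, 3529 m): east 3529 sin 337° = -1378.89, north 3529 cos 337° = 3248.46
Net north component: 4762.61 m.

4763 m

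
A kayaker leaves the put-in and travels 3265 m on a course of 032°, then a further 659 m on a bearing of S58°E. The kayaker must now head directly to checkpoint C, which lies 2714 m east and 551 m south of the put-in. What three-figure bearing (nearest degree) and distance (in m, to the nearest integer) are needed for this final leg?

172°, 3001 m

Leg 1 (032°, 3265 m): east 3265 sin 32° = 1730.19, north 3265 cos 32° = 2768.88
Leg 2 (S58°E, 659 m): east 659 sin 122° = 558.86, north 659 cos 122° = -349.22
Current position: (2289.05, 2419.66). Target: (2714, -551). Remaining: Δeast = 424.95, Δnorth = -2970.66.
Bearing = atan2(424.95, -2970.66) mod 360° = 171.86°; distance = √((424.95)² + (-2970.66)²) = 3000.901 m.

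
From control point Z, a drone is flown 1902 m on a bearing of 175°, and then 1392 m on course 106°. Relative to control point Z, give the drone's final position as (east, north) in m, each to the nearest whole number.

Leg 1 (175°, 1902 m): east 1902 sin 175° = 165.77, north 1902 cos 175° = -1894.76
Leg 2 (106°, 1392 m): east 1392 sin 106° = 1338.08, north 1392 cos 106° = -383.69
Summing: 1503.85 m east, -2278.45 m north → (1504, -2278).

(1504, -2278)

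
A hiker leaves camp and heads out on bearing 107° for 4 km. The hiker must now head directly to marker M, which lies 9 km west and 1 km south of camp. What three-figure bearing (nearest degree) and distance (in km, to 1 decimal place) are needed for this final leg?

271°, 12.8 km

Leg 1 (107°, 4 km): east 4 sin 107° = 3.83, north 4 cos 107° = -1.17
Current position: (3.83, -1.17). Target: (-9, -1). Remaining: Δeast = -12.83, Δnorth = 0.17.
Bearing = atan2(-12.83, 0.17) mod 360° = 270.76°; distance = √((-12.83)² + (0.17)²) = 12.826 km.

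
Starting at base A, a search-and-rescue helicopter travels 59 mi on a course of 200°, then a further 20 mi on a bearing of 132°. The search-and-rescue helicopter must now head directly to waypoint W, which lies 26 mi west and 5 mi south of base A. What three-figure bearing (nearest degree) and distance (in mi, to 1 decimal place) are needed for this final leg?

342°, 67.1 mi

Leg 1 (200°, 59 mi): east 59 sin 200° = -20.18, north 59 cos 200° = -55.44
Leg 2 (132°, 20 mi): east 20 sin 132° = 14.86, north 20 cos 132° = -13.38
Current position: (-5.32, -68.82). Target: (-26, -5). Remaining: Δeast = -20.68, Δnorth = 63.82.
Bearing = atan2(-20.68, 63.82) mod 360° = 342.04°; distance = √((-20.68)² + (63.82)²) = 67.092 mi.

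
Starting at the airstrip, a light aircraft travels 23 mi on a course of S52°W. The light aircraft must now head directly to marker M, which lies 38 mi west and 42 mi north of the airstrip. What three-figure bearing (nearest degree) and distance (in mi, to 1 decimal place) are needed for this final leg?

Leg 1 (S52°W, 23 mi): east 23 sin 232° = -18.12, north 23 cos 232° = -14.16
Current position: (-18.12, -14.16). Target: (-38, 42). Remaining: Δeast = -19.88, Δnorth = 56.16.
Bearing = atan2(-19.88, 56.16) mod 360° = 340.51°; distance = √((-19.88)² + (56.16)²) = 59.574 mi.

341°, 59.6 mi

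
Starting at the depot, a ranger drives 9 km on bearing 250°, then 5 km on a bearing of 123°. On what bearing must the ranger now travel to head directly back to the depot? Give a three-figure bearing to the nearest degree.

Leg 1 (250°, 9 km): east 9 sin 250° = -8.46, north 9 cos 250° = -3.08
Leg 2 (123°, 5 km): east 5 sin 123° = 4.19, north 5 cos 123° = -2.72
Net displacement: -4.26 east, -5.80 north. Direction back to start is (4.26, 5.80): bearing = atan2(4.26, 5.80) mod 360° = 36.32° ≈ 036°.

036°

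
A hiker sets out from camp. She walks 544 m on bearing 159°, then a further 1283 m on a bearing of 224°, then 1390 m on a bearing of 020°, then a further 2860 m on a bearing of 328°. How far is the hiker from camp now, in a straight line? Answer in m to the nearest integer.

Leg 1 (159°, 544 m): east 544 sin 159° = 194.95, north 544 cos 159° = -507.87
Leg 2 (224°, 1283 m): east 1283 sin 224° = -891.25, north 1283 cos 224° = -922.91
Leg 3 (020°, 1390 m): east 1390 sin 20° = 475.41, north 1390 cos 20° = 1306.17
Leg 4 (328°, 2860 m): east 2860 sin 328° = -1515.57, north 2860 cos 328° = 2425.42
Net: -1736.46 east, 2300.81 north. Distance = √((-1736.46)² + (2300.81)²) = 2882.534 m.

2883 m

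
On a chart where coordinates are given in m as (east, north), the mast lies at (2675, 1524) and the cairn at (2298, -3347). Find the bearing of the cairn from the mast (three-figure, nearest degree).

184°

Δeast = 2298 − 2675 = -377.00; Δnorth = -3347 − 1524 = -4871.00.
Bearing = atan2(Δeast, Δnorth) mod 360° = 184.43° ≈ 184°.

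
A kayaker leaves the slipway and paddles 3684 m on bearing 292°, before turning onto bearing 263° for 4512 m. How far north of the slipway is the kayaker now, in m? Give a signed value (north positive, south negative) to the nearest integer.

830 m

Leg 1 (292°, 3684 m): east 3684 sin 292° = -3415.75, north 3684 cos 292° = 1380.05
Leg 2 (263°, 4512 m): east 4512 sin 263° = -4478.37, north 4512 cos 263° = -549.87
Net north component: 830.18 m.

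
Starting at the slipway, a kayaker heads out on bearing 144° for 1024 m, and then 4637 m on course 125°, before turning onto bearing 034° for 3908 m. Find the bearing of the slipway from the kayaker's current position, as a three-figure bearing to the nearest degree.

272°

Leg 1 (144°, 1024 m): east 1024 sin 144° = 601.89, north 1024 cos 144° = -828.43
Leg 2 (125°, 4637 m): east 4637 sin 125° = 3798.41, north 4637 cos 125° = -2659.67
Leg 3 (034°, 3908 m): east 3908 sin 34° = 2185.33, north 3908 cos 34° = 3239.88
Net displacement: 6585.63 east, -248.23 north. Direction back to start is (-6585.63, 248.23): bearing = atan2(-6585.63, 248.23) mod 360° = 272.16° ≈ 272°.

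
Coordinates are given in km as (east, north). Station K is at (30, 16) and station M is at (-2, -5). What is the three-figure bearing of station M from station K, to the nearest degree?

237°

Δeast = -2 − 30 = -32.00; Δnorth = -5 − 16 = -21.00.
Bearing = atan2(Δeast, Δnorth) mod 360° = 236.73° ≈ 237°.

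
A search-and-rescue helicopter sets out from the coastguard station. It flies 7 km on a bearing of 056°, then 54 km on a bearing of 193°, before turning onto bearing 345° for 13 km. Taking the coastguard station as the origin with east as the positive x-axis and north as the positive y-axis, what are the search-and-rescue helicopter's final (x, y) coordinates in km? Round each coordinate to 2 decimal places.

(-9.71, -36.14)

Leg 1 (056°, 7 km): east 7 sin 56° = 5.80, north 7 cos 56° = 3.91
Leg 2 (193°, 54 km): east 54 sin 193° = -12.15, north 54 cos 193° = -52.62
Leg 3 (345°, 13 km): east 13 sin 345° = -3.36, north 13 cos 345° = 12.56
Summing: -9.71 km east, -36.14 km north → (-9.71, -36.14).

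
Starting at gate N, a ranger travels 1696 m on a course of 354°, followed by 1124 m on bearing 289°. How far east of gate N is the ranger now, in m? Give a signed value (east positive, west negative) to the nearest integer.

-1240 m

Leg 1 (354°, 1696 m): east 1696 sin 354° = -177.28, north 1696 cos 354° = 1686.71
Leg 2 (289°, 1124 m): east 1124 sin 289° = -1062.76, north 1124 cos 289° = 365.94
Net east component: -1240.04 m.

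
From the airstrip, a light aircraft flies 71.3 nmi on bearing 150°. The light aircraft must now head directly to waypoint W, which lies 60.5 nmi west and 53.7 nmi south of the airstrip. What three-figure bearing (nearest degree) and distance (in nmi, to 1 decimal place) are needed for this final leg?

Leg 1 (150°, 71.3 nmi): east 71.3 sin 150° = 35.65, north 71.3 cos 150° = -61.75
Current position: (35.65, -61.75). Target: (-60.5, -53.7). Remaining: Δeast = -96.15, Δnorth = 8.05.
Bearing = atan2(-96.15, 8.05) mod 360° = 274.78°; distance = √((-96.15)² + (8.05)²) = 96.486 nmi.

275°, 96.5 nmi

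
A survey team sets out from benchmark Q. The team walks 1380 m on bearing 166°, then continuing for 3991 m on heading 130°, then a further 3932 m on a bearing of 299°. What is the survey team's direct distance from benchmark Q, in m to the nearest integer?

Leg 1 (166°, 1380 m): east 1380 sin 166° = 333.85, north 1380 cos 166° = -1339.01
Leg 2 (130°, 3991 m): east 3991 sin 130° = 3057.28, north 3991 cos 130° = -2565.37
Leg 3 (299°, 3932 m): east 3932 sin 299° = -3439.00, north 3932 cos 299° = 1906.27
Net: -47.87 east, -1998.10 north. Distance = √((-47.87)² + (-1998.10)²) = 1998.675 m.

1999 m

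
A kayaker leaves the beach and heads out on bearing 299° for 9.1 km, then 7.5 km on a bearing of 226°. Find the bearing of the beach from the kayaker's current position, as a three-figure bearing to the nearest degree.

087°

Leg 1 (299°, 9.1 km): east 9.1 sin 299° = -7.96, north 9.1 cos 299° = 4.41
Leg 2 (226°, 7.5 km): east 7.5 sin 226° = -5.40, north 7.5 cos 226° = -5.21
Net displacement: -13.35 east, -0.80 north. Direction back to start is (13.35, 0.80): bearing = atan2(13.35, 0.80) mod 360° = 86.58° ≈ 087°.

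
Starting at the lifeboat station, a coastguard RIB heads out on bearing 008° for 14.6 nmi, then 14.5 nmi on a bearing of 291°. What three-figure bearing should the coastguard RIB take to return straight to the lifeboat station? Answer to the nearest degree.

Leg 1 (008°, 14.6 nmi): east 14.6 sin 8° = 2.03, north 14.6 cos 8° = 14.46
Leg 2 (291°, 14.5 nmi): east 14.5 sin 291° = -13.54, north 14.5 cos 291° = 5.20
Net displacement: -11.50 east, 19.65 north. Direction back to start is (11.50, -19.65): bearing = atan2(11.50, -19.65) mod 360° = 149.66° ≈ 150°.

150°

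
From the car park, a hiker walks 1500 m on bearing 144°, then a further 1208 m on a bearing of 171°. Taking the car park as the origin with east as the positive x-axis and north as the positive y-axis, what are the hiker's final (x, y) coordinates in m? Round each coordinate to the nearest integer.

(1071, -2407)

Leg 1 (144°, 1500 m): east 1500 sin 144° = 881.68, north 1500 cos 144° = -1213.53
Leg 2 (171°, 1208 m): east 1208 sin 171° = 188.97, north 1208 cos 171° = -1193.13
Summing: 1070.65 m east, -2406.65 m north → (1071, -2407).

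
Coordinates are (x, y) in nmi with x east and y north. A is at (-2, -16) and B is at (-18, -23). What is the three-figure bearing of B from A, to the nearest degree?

Δeast = -18 − -2 = -16.00; Δnorth = -23 − -16 = -7.00.
Bearing = atan2(Δeast, Δnorth) mod 360° = 246.37° ≈ 246°.

246°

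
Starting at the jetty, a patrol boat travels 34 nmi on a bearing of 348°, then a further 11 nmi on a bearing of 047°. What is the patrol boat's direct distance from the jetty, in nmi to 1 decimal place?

40.8 nmi

Leg 1 (348°, 34 nmi): east 34 sin 348° = -7.07, north 34 cos 348° = 33.26
Leg 2 (047°, 11 nmi): east 11 sin 47° = 8.04, north 11 cos 47° = 7.50
Net: 0.98 east, 40.76 north. Distance = √((0.98)² + (40.76)²) = 40.771 nmi.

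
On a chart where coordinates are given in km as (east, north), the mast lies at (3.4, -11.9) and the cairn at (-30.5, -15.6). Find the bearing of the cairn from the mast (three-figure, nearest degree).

264°

Δeast = -30.5 − 3.4 = -33.90; Δnorth = -15.6 − -11.9 = -3.70.
Bearing = atan2(Δeast, Δnorth) mod 360° = 263.77° ≈ 264°.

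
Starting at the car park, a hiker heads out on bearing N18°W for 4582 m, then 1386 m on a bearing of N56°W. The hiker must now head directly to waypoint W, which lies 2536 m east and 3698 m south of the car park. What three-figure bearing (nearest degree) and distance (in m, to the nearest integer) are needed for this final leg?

Leg 1 (N18°W, 4582 m): east 4582 sin 342° = -1415.92, north 4582 cos 342° = 4357.74
Leg 2 (N56°W, 1386 m): east 1386 sin 304° = -1149.05, north 1386 cos 304° = 775.04
Current position: (-2564.96, 5132.78). Target: (2536, -3698). Remaining: Δeast = 5100.96, Δnorth = -8830.78.
Bearing = atan2(5100.96, -8830.78) mod 360° = 149.99°; distance = √((5100.96)² + (-8830.78)²) = 10198.163 m.

150°, 10198 m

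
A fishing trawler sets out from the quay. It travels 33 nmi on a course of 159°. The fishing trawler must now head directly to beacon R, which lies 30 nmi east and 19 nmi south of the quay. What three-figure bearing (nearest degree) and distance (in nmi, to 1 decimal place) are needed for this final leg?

057°, 21.7 nmi

Leg 1 (159°, 33 nmi): east 33 sin 159° = 11.83, north 33 cos 159° = -30.81
Current position: (11.83, -30.81). Target: (30, -19). Remaining: Δeast = 18.17, Δnorth = 11.81.
Bearing = atan2(18.17, 11.81) mod 360° = 56.99°; distance = √((18.17)² + (11.81)²) = 21.673 nmi.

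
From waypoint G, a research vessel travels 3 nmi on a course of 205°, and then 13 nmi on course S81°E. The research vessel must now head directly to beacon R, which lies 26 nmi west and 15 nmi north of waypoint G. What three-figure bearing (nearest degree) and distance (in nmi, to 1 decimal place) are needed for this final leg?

298°, 42.4 nmi

Leg 1 (205°, 3 nmi): east 3 sin 205° = -1.27, north 3 cos 205° = -2.72
Leg 2 (S81°E, 13 nmi): east 13 sin 99° = 12.84, north 13 cos 99° = -2.03
Current position: (11.57, -4.75). Target: (-26, 15). Remaining: Δeast = -37.57, Δnorth = 19.75.
Bearing = atan2(-37.57, 19.75) mod 360° = 297.73°; distance = √((-37.57)² + (19.75)²) = 42.448 nmi.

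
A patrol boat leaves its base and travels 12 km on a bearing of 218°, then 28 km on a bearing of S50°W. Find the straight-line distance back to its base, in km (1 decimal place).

Leg 1 (218°, 12 km): east 12 sin 218° = -7.39, north 12 cos 218° = -9.46
Leg 2 (S50°W, 28 km): east 28 sin 230° = -21.45, north 28 cos 230° = -18.00
Net: -28.84 east, -27.45 north. Distance = √((-28.84)² + (-27.45)²) = 39.816 km.

39.8 km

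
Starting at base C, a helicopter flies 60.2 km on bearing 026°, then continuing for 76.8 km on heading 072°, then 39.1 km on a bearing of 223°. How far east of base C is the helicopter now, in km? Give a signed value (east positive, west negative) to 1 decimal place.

72.8 km

Leg 1 (026°, 60.2 km): east 60.2 sin 26° = 26.39, north 60.2 cos 26° = 54.11
Leg 2 (072°, 76.8 km): east 76.8 sin 72° = 73.04, north 76.8 cos 72° = 23.73
Leg 3 (223°, 39.1 km): east 39.1 sin 223° = -26.67, north 39.1 cos 223° = -28.60
Net east component: 72.76 km.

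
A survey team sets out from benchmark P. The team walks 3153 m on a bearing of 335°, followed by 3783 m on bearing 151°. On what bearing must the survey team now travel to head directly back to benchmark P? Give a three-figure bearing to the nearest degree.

Leg 1 (335°, 3153 m): east 3153 sin 335° = -1332.52, north 3153 cos 335° = 2857.59
Leg 2 (151°, 3783 m): east 3783 sin 151° = 1834.03, north 3783 cos 151° = -3308.69
Net displacement: 501.52 east, -451.10 north. Direction back to start is (-501.52, 451.10): bearing = atan2(-501.52, 451.10) mod 360° = 311.97° ≈ 312°.

312°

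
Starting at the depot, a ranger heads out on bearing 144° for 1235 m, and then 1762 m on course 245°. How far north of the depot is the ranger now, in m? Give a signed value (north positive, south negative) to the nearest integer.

Leg 1 (144°, 1235 m): east 1235 sin 144° = 725.91, north 1235 cos 144° = -999.14
Leg 2 (245°, 1762 m): east 1762 sin 245° = -1596.91, north 1762 cos 245° = -744.65
Net north component: -1743.79 m.

-1744 m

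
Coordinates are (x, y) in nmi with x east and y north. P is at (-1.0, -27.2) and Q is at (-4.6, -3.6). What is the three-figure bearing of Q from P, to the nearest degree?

351°

Δeast = -4.6 − -1.0 = -3.60; Δnorth = -3.6 − -27.2 = 23.60.
Bearing = atan2(Δeast, Δnorth) mod 360° = 351.33° ≈ 351°.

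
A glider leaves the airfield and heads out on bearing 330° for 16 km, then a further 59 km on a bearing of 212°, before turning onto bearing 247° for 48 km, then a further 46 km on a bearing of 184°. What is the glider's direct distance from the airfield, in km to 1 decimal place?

132.9 km

Leg 1 (330°, 16 km): east 16 sin 330° = -8.00, north 16 cos 330° = 13.86
Leg 2 (212°, 59 km): east 59 sin 212° = -31.27, north 59 cos 212° = -50.03
Leg 3 (247°, 48 km): east 48 sin 247° = -44.18, north 48 cos 247° = -18.76
Leg 4 (184°, 46 km): east 46 sin 184° = -3.21, north 46 cos 184° = -45.89
Net: -86.66 east, -100.82 north. Distance = √((-86.66)² + (-100.82)²) = 132.946 km.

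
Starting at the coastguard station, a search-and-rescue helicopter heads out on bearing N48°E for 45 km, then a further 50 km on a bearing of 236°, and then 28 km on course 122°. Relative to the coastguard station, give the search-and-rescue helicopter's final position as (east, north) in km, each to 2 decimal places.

(15.73, -12.69)

Leg 1 (N48°E, 45 km): east 45 sin 48° = 33.44, north 45 cos 48° = 30.11
Leg 2 (236°, 50 km): east 50 sin 236° = -41.45, north 50 cos 236° = -27.96
Leg 3 (122°, 28 km): east 28 sin 122° = 23.75, north 28 cos 122° = -14.84
Summing: 15.73 km east, -12.69 km north → (15.73, -12.69).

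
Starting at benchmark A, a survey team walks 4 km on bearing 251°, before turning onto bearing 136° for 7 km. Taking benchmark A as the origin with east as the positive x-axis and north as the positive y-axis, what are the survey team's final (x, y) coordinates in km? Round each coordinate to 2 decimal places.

(1.08, -6.34)

Leg 1 (251°, 4 km): east 4 sin 251° = -3.78, north 4 cos 251° = -1.30
Leg 2 (136°, 7 km): east 7 sin 136° = 4.86, north 7 cos 136° = -5.04
Summing: 1.08 km east, -6.34 km north → (1.08, -6.34).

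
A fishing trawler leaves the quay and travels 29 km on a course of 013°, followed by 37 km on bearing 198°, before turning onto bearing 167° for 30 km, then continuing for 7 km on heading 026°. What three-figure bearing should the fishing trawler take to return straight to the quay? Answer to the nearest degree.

351°

Leg 1 (013°, 29 km): east 29 sin 13° = 6.52, north 29 cos 13° = 28.26
Leg 2 (198°, 37 km): east 37 sin 198° = -11.43, north 37 cos 198° = -35.19
Leg 3 (167°, 30 km): east 30 sin 167° = 6.75, north 30 cos 167° = -29.23
Leg 4 (026°, 7 km): east 7 sin 26° = 3.07, north 7 cos 26° = 6.29
Net displacement: 4.91 east, -29.87 north. Direction back to start is (-4.91, 29.87): bearing = atan2(-4.91, 29.87) mod 360° = 350.67° ≈ 351°.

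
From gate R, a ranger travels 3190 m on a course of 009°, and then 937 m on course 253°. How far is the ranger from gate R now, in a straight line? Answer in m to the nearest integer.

2904 m

Leg 1 (009°, 3190 m): east 3190 sin 9° = 499.03, north 3190 cos 9° = 3150.73
Leg 2 (253°, 937 m): east 937 sin 253° = -896.06, north 937 cos 253° = -273.95
Net: -397.03 east, 2876.77 north. Distance = √((-397.03)² + (2876.77)²) = 2904.042 m.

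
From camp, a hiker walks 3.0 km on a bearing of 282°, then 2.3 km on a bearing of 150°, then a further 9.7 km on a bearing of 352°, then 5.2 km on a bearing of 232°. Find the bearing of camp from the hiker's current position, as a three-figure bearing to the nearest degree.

125°

Leg 1 (282°, 3.0 km): east 3.0 sin 282° = -2.93, north 3.0 cos 282° = 0.62
Leg 2 (150°, 2.3 km): east 2.3 sin 150° = 1.15, north 2.3 cos 150° = -1.99
Leg 3 (352°, 9.7 km): east 9.7 sin 352° = -1.35, north 9.7 cos 352° = 9.61
Leg 4 (232°, 5.2 km): east 5.2 sin 232° = -4.10, north 5.2 cos 232° = -3.20
Net displacement: -7.23 east, 5.04 north. Direction back to start is (7.23, -5.04): bearing = atan2(7.23, -5.04) mod 360° = 124.85° ≈ 125°.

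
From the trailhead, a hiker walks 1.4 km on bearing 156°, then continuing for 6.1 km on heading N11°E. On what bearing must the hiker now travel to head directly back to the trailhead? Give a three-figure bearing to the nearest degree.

Leg 1 (156°, 1.4 km): east 1.4 sin 156° = 0.57, north 1.4 cos 156° = -1.28
Leg 2 (N11°E, 6.1 km): east 6.1 sin 11° = 1.16, north 6.1 cos 11° = 5.99
Net displacement: 1.73 east, 4.71 north. Direction back to start is (-1.73, -4.71): bearing = atan2(-1.73, -4.71) mod 360° = 200.21° ≈ 200°.

200°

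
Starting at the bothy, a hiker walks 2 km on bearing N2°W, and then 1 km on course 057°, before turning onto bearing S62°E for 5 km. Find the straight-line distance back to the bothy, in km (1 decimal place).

5.2 km

Leg 1 (N2°W, 2 km): east 2 sin 358° = -0.07, north 2 cos 358° = 2.00
Leg 2 (057°, 1 km): east 1 sin 57° = 0.84, north 1 cos 57° = 0.54
Leg 3 (S62°E, 5 km): east 5 sin 118° = 4.41, north 5 cos 118° = -2.35
Net: 5.18 east, 0.20 north. Distance = √((5.18)² + (0.20)²) = 5.187 km.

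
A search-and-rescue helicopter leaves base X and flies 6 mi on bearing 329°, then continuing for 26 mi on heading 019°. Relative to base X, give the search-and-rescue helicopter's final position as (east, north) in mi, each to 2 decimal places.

(5.37, 29.73)

Leg 1 (329°, 6 mi): east 6 sin 329° = -3.09, north 6 cos 329° = 5.14
Leg 2 (019°, 26 mi): east 26 sin 19° = 8.46, north 26 cos 19° = 24.58
Summing: 5.37 mi east, 29.73 mi north → (5.37, 29.73).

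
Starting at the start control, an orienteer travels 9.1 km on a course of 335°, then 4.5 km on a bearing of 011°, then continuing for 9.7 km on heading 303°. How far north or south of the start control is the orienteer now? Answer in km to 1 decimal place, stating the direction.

Leg 1 (335°, 9.1 km): east 9.1 sin 335° = -3.85, north 9.1 cos 335° = 8.25
Leg 2 (011°, 4.5 km): east 4.5 sin 11° = 0.86, north 4.5 cos 11° = 4.42
Leg 3 (303°, 9.7 km): east 9.7 sin 303° = -8.14, north 9.7 cos 303° = 5.28
Net north component: 17.95 km.

17.9 km north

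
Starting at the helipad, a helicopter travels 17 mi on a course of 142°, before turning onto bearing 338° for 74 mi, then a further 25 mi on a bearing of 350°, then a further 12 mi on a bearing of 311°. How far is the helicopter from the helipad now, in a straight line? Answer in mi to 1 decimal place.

Leg 1 (142°, 17 mi): east 17 sin 142° = 10.47, north 17 cos 142° = -13.40
Leg 2 (338°, 74 mi): east 74 sin 338° = -27.72, north 74 cos 338° = 68.61
Leg 3 (350°, 25 mi): east 25 sin 350° = -4.34, north 25 cos 350° = 24.62
Leg 4 (311°, 12 mi): east 12 sin 311° = -9.06, north 12 cos 311° = 7.87
Net: -30.65 east, 87.71 north. Distance = √((-30.65)² + (87.71)²) = 92.910 mi.

92.9 mi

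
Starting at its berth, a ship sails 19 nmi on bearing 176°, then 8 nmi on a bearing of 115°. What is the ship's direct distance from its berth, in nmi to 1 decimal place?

Leg 1 (176°, 19 nmi): east 19 sin 176° = 1.33, north 19 cos 176° = -18.95
Leg 2 (115°, 8 nmi): east 8 sin 115° = 7.25, north 8 cos 115° = -3.38
Net: 8.58 east, -22.33 north. Distance = √((8.58)² + (-22.33)²) = 23.925 nmi.

23.9 nmi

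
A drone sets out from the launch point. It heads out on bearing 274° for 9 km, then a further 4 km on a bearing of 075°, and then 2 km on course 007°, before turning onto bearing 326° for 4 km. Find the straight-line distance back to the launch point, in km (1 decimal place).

Leg 1 (274°, 9 km): east 9 sin 274° = -8.98, north 9 cos 274° = 0.63
Leg 2 (075°, 4 km): east 4 sin 75° = 3.86, north 4 cos 75° = 1.04
Leg 3 (007°, 2 km): east 2 sin 7° = 0.24, north 2 cos 7° = 1.99
Leg 4 (326°, 4 km): east 4 sin 326° = -2.24, north 4 cos 326° = 3.32
Net: -7.11 east, 6.96 north. Distance = √((-7.11)² + (6.96)²) = 9.951 km.

10.0 km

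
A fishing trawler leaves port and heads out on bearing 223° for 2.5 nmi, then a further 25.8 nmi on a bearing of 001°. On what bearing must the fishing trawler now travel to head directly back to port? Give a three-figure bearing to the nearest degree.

Leg 1 (223°, 2.5 nmi): east 2.5 sin 223° = -1.70, north 2.5 cos 223° = -1.83
Leg 2 (001°, 25.8 nmi): east 25.8 sin 1° = 0.45, north 25.8 cos 1° = 25.80
Net displacement: -1.25 east, 23.97 north. Direction back to start is (1.25, -23.97): bearing = atan2(1.25, -23.97) mod 360° = 177.00° ≈ 177°.

177°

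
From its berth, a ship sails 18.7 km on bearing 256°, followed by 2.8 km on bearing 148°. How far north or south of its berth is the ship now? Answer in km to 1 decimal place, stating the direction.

6.9 km south

Leg 1 (256°, 18.7 km): east 18.7 sin 256° = -18.14, north 18.7 cos 256° = -4.52
Leg 2 (148°, 2.8 km): east 2.8 sin 148° = 1.48, north 2.8 cos 148° = -2.37
Net north component: -6.90 km.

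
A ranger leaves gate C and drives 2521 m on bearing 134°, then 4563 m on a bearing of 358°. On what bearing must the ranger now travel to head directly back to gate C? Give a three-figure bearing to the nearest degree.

210°

Leg 1 (134°, 2521 m): east 2521 sin 134° = 1813.46, north 2521 cos 134° = -1751.23
Leg 2 (358°, 4563 m): east 4563 sin 358° = -159.25, north 4563 cos 358° = 4560.22
Net displacement: 1654.21 east, 2808.99 north. Direction back to start is (-1654.21, -2808.99): bearing = atan2(-1654.21, -2808.99) mod 360° = 210.49° ≈ 210°.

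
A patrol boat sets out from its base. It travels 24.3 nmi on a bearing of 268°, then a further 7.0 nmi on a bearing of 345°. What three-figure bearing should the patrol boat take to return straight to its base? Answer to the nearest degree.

103°

Leg 1 (268°, 24.3 nmi): east 24.3 sin 268° = -24.29, north 24.3 cos 268° = -0.85
Leg 2 (345°, 7.0 nmi): east 7.0 sin 345° = -1.81, north 7.0 cos 345° = 6.76
Net displacement: -26.10 east, 5.91 north. Direction back to start is (26.10, -5.91): bearing = atan2(26.10, -5.91) mod 360° = 102.77° ≈ 103°.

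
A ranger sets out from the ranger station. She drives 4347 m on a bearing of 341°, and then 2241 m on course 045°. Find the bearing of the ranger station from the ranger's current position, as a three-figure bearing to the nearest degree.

182°

Leg 1 (341°, 4347 m): east 4347 sin 341° = -1415.24, north 4347 cos 341° = 4110.17
Leg 2 (045°, 2241 m): east 2241 sin 45° = 1584.63, north 2241 cos 45° = 1584.63
Net displacement: 169.38 east, 5694.80 north. Direction back to start is (-169.38, -5694.80): bearing = atan2(-169.38, -5694.80) mod 360° = 181.70° ≈ 182°.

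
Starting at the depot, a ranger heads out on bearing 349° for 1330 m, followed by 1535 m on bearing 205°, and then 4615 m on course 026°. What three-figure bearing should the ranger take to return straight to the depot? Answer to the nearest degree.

195°

Leg 1 (349°, 1330 m): east 1330 sin 349° = -253.78, north 1330 cos 349° = 1305.56
Leg 2 (205°, 1535 m): east 1535 sin 205° = -648.72, north 1535 cos 205° = -1391.18
Leg 3 (026°, 4615 m): east 4615 sin 26° = 2023.08, north 4615 cos 26° = 4147.93
Net displacement: 1120.59 east, 4062.32 north. Direction back to start is (-1120.59, -4062.32): bearing = atan2(-1120.59, -4062.32) mod 360° = 195.42° ≈ 195°.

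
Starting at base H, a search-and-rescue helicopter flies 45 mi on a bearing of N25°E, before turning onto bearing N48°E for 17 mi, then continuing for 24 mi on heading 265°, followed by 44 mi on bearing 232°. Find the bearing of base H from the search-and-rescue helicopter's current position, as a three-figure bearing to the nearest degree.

130°

Leg 1 (N25°E, 45 mi): east 45 sin 25° = 19.02, north 45 cos 25° = 40.78
Leg 2 (N48°E, 17 mi): east 17 sin 48° = 12.63, north 17 cos 48° = 11.38
Leg 3 (265°, 24 mi): east 24 sin 265° = -23.91, north 24 cos 265° = -2.09
Leg 4 (232°, 44 mi): east 44 sin 232° = -34.67, north 44 cos 232° = -27.09
Net displacement: -26.93 east, 22.98 north. Direction back to start is (26.93, -22.98): bearing = atan2(26.93, -22.98) mod 360° = 130.47° ≈ 130°.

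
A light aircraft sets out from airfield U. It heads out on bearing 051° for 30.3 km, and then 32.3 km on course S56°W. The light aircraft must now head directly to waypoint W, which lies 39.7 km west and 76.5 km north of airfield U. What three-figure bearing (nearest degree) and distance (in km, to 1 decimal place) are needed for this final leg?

334°, 83.8 km

Leg 1 (051°, 30.3 km): east 30.3 sin 51° = 23.55, north 30.3 cos 51° = 19.07
Leg 2 (S56°W, 32.3 km): east 32.3 sin 236° = -26.78, north 32.3 cos 236° = -18.06
Current position: (-3.23, 1.01). Target: (-39.7, 76.5). Remaining: Δeast = -36.47, Δnorth = 75.49.
Bearing = atan2(-36.47, 75.49) mod 360° = 334.22°; distance = √((-36.47)² + (75.49)²) = 83.841 km.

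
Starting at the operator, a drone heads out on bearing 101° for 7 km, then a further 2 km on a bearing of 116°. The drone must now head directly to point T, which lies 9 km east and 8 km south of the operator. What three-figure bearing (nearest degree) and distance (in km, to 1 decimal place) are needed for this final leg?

Leg 1 (101°, 7 km): east 7 sin 101° = 6.87, north 7 cos 101° = -1.34
Leg 2 (116°, 2 km): east 2 sin 116° = 1.80, north 2 cos 116° = -0.88
Current position: (8.67, -2.21). Target: (9, -8). Remaining: Δeast = 0.33, Δnorth = -5.79.
Bearing = atan2(0.33, -5.79) mod 360° = 176.73°; distance = √((0.33)² + (-5.79)²) = 5.797 km.

177°, 5.8 km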